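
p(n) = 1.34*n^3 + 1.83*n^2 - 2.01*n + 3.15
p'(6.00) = 164.67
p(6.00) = 346.41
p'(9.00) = 356.55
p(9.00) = 1110.15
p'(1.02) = 5.91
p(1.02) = 4.43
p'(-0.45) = -2.84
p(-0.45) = 4.30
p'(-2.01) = 6.87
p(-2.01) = 3.70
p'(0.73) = 2.80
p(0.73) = 3.18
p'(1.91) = 19.65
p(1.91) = 15.32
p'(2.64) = 35.67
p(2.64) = 35.25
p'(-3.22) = 27.89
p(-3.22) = -16.14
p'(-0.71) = -2.58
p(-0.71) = 5.02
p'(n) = 4.02*n^2 + 3.66*n - 2.01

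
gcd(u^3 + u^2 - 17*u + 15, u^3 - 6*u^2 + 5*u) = u - 1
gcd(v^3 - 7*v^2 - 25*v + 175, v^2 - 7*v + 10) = v - 5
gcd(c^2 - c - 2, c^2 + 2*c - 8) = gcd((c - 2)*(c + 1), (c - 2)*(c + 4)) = c - 2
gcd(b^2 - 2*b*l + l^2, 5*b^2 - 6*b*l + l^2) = b - l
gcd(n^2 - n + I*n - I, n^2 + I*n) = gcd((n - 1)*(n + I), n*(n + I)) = n + I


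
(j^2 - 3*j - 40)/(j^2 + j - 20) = (j - 8)/(j - 4)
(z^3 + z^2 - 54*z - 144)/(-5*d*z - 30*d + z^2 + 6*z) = (z^2 - 5*z - 24)/(-5*d + z)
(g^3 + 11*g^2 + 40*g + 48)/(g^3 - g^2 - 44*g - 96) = (g + 4)/(g - 8)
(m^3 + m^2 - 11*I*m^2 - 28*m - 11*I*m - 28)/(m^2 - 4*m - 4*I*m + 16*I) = (m^2 + m*(1 - 7*I) - 7*I)/(m - 4)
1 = 1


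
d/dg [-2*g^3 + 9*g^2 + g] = -6*g^2 + 18*g + 1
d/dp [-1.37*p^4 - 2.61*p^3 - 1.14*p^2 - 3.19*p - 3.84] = -5.48*p^3 - 7.83*p^2 - 2.28*p - 3.19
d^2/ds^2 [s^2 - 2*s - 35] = 2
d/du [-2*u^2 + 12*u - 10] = 12 - 4*u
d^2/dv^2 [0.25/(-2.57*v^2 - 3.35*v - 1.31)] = (3.30245*v^2 + 4.30475*v - 0.25*(5.14*v + 3.35)*(10.28*v + 6.7) + 1.68335)/(2.57*v^2 + 3.35*v + 1.31)^3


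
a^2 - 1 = (a - 1)*(a + 1)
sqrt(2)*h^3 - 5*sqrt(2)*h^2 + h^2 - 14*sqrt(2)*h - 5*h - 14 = (h - 7)*(h + 2)*(sqrt(2)*h + 1)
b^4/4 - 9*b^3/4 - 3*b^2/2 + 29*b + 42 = (b/2 + 1)^2*(b - 7)*(b - 6)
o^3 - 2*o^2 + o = o*(o - 1)^2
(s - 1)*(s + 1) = s^2 - 1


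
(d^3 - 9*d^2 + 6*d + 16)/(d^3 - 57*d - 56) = (d - 2)/(d + 7)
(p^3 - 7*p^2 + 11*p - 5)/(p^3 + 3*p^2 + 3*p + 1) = (p^3 - 7*p^2 + 11*p - 5)/(p^3 + 3*p^2 + 3*p + 1)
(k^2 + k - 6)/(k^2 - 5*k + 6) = (k + 3)/(k - 3)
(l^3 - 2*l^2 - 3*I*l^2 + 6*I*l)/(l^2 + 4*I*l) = (l^2 - 2*l - 3*I*l + 6*I)/(l + 4*I)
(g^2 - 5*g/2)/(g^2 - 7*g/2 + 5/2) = g/(g - 1)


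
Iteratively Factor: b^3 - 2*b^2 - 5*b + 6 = (b - 3)*(b^2 + b - 2) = (b - 3)*(b + 2)*(b - 1)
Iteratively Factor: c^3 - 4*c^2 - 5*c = (c + 1)*(c^2 - 5*c) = (c - 5)*(c + 1)*(c)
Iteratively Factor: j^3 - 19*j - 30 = (j + 3)*(j^2 - 3*j - 10) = (j - 5)*(j + 3)*(j + 2)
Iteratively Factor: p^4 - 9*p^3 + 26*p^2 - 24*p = (p - 3)*(p^3 - 6*p^2 + 8*p) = (p - 3)*(p - 2)*(p^2 - 4*p) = (p - 4)*(p - 3)*(p - 2)*(p)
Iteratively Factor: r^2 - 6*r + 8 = (r - 2)*(r - 4)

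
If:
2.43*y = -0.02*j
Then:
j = -121.5*y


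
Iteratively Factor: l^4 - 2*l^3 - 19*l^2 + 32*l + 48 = (l + 4)*(l^3 - 6*l^2 + 5*l + 12) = (l - 3)*(l + 4)*(l^2 - 3*l - 4) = (l - 3)*(l + 1)*(l + 4)*(l - 4)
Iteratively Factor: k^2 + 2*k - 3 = (k - 1)*(k + 3)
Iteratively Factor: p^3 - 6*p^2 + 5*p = (p - 1)*(p^2 - 5*p) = (p - 5)*(p - 1)*(p)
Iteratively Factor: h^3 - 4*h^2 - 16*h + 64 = (h - 4)*(h^2 - 16) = (h - 4)^2*(h + 4)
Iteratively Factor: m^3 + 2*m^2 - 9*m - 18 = (m + 3)*(m^2 - m - 6) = (m - 3)*(m + 3)*(m + 2)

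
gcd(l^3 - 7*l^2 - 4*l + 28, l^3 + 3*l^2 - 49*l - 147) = l - 7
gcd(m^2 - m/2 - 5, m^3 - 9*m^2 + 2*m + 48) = m + 2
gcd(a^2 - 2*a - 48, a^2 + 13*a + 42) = a + 6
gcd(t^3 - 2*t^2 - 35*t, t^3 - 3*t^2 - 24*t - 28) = t - 7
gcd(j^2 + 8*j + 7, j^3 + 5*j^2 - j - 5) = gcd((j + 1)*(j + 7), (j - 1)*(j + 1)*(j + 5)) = j + 1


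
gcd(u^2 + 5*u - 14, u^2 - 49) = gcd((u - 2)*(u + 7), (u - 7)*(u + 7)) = u + 7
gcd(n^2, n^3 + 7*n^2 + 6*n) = n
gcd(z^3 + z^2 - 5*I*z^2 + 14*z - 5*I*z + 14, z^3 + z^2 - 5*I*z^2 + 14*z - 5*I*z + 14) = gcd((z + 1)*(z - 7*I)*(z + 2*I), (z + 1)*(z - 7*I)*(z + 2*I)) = z^3 + z^2*(1 - 5*I) + z*(14 - 5*I) + 14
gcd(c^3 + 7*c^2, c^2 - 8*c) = c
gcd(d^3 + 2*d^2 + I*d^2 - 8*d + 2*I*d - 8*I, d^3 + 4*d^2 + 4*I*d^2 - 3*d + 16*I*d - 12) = d^2 + d*(4 + I) + 4*I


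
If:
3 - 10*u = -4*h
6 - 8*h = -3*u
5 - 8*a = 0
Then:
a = 5/8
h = 69/68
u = 12/17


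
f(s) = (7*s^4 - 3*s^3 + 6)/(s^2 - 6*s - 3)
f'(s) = (6 - 2*s)*(7*s^4 - 3*s^3 + 6)/(s^2 - 6*s - 3)^2 + (28*s^3 - 9*s^2)/(s^2 - 6*s - 3) = (s^2*(9 - 28*s)*(-s^2 + 6*s + 3) - 2*(s - 3)*(7*s^4 - 3*s^3 + 6))/(-s^2 + 6*s + 3)^2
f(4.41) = -239.35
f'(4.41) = -289.79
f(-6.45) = 167.22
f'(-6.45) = -61.15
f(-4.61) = 75.39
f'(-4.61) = -38.92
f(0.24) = -1.36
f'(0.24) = 1.75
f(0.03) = -1.89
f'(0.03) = 3.53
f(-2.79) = 23.01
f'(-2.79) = -19.13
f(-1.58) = 6.85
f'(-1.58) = -7.82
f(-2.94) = 25.99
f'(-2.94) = -20.64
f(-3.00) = 27.25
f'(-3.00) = -21.25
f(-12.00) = 705.83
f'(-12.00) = -133.83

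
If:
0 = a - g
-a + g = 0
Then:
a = g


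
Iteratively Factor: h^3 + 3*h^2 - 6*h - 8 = (h + 4)*(h^2 - h - 2) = (h + 1)*(h + 4)*(h - 2)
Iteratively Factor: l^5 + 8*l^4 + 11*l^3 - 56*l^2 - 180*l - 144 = (l - 3)*(l^4 + 11*l^3 + 44*l^2 + 76*l + 48) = (l - 3)*(l + 4)*(l^3 + 7*l^2 + 16*l + 12) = (l - 3)*(l + 3)*(l + 4)*(l^2 + 4*l + 4) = (l - 3)*(l + 2)*(l + 3)*(l + 4)*(l + 2)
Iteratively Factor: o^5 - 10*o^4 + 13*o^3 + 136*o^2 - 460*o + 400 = (o + 4)*(o^4 - 14*o^3 + 69*o^2 - 140*o + 100) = (o - 2)*(o + 4)*(o^3 - 12*o^2 + 45*o - 50) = (o - 2)^2*(o + 4)*(o^2 - 10*o + 25) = (o - 5)*(o - 2)^2*(o + 4)*(o - 5)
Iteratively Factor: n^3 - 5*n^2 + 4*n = (n - 1)*(n^2 - 4*n) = n*(n - 1)*(n - 4)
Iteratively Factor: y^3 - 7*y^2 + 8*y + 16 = (y - 4)*(y^2 - 3*y - 4) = (y - 4)*(y + 1)*(y - 4)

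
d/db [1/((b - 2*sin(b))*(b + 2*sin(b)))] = 2*(-b + 2*sin(2*b))/((b - 2*sin(b))^2*(b + 2*sin(b))^2)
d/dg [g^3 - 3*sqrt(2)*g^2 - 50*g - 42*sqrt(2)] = 3*g^2 - 6*sqrt(2)*g - 50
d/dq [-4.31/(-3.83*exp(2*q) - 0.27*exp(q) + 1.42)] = (-33.0146*exp(q) - 1.1637)*exp(q)/(3.83*exp(2*q) + 0.27*exp(q) - 1.42)^2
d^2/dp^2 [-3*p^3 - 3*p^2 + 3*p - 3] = -18*p - 6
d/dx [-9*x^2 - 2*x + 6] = -18*x - 2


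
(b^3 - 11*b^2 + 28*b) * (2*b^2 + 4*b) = 2*b^5 - 18*b^4 + 12*b^3 + 112*b^2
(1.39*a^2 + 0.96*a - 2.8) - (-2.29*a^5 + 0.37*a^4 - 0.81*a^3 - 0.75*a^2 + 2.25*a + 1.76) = 2.29*a^5 - 0.37*a^4 + 0.81*a^3 + 2.14*a^2 - 1.29*a - 4.56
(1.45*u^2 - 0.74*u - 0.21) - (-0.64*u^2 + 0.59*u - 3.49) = 2.09*u^2 - 1.33*u + 3.28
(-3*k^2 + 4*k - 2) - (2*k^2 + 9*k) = -5*k^2 - 5*k - 2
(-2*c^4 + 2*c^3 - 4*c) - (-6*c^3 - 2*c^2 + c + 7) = -2*c^4 + 8*c^3 + 2*c^2 - 5*c - 7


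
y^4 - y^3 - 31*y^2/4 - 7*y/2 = y*(y - 7/2)*(y + 1/2)*(y + 2)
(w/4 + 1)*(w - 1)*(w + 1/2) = w^3/4 + 7*w^2/8 - 5*w/8 - 1/2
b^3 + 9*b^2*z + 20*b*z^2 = b*(b + 4*z)*(b + 5*z)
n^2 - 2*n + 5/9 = (n - 5/3)*(n - 1/3)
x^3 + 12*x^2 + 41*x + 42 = (x + 2)*(x + 3)*(x + 7)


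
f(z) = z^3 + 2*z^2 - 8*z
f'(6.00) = 124.00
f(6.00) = 240.00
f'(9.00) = 271.00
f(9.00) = 819.00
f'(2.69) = 24.47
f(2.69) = 12.42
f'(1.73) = 7.90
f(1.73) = -2.68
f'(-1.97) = -4.24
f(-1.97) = 15.88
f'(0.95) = -1.49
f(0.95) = -4.94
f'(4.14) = 59.98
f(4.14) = 72.12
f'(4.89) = 83.30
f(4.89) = 125.63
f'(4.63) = 74.83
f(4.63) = 105.09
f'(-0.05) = -8.19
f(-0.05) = 0.40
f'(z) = 3*z^2 + 4*z - 8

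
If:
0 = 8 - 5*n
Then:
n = 8/5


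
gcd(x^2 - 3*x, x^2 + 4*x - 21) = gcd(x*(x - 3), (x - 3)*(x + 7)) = x - 3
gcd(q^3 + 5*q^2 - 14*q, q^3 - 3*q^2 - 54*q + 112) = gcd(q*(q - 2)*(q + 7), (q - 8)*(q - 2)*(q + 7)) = q^2 + 5*q - 14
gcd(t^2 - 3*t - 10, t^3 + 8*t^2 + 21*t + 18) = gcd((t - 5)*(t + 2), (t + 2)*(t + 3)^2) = t + 2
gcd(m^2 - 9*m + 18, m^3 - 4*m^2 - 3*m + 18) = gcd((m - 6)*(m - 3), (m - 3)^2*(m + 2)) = m - 3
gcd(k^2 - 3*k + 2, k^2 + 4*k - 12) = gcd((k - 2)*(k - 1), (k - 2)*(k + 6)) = k - 2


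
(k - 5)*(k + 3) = k^2 - 2*k - 15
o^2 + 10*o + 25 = (o + 5)^2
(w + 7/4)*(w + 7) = w^2 + 35*w/4 + 49/4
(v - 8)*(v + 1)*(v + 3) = v^3 - 4*v^2 - 29*v - 24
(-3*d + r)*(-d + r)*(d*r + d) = 3*d^3*r + 3*d^3 - 4*d^2*r^2 - 4*d^2*r + d*r^3 + d*r^2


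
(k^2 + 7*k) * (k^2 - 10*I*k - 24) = k^4 + 7*k^3 - 10*I*k^3 - 24*k^2 - 70*I*k^2 - 168*k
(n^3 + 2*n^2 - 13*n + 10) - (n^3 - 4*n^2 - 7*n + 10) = 6*n^2 - 6*n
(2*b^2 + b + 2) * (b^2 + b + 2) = 2*b^4 + 3*b^3 + 7*b^2 + 4*b + 4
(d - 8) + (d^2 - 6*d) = d^2 - 5*d - 8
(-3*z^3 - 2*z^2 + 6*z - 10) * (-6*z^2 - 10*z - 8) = 18*z^5 + 42*z^4 + 8*z^3 + 16*z^2 + 52*z + 80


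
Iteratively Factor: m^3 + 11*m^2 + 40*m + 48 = (m + 4)*(m^2 + 7*m + 12) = (m + 4)^2*(m + 3)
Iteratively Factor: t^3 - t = (t + 1)*(t^2 - t) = t*(t + 1)*(t - 1)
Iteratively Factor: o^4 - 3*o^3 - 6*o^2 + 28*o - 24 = (o - 2)*(o^3 - o^2 - 8*o + 12) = (o - 2)^2*(o^2 + o - 6) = (o - 2)^2*(o + 3)*(o - 2)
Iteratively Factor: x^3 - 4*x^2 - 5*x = (x + 1)*(x^2 - 5*x) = x*(x + 1)*(x - 5)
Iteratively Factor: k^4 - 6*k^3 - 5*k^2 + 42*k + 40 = (k - 4)*(k^3 - 2*k^2 - 13*k - 10) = (k - 4)*(k + 1)*(k^2 - 3*k - 10) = (k - 5)*(k - 4)*(k + 1)*(k + 2)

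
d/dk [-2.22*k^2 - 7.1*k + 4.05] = -4.44*k - 7.1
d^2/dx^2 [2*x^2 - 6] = 4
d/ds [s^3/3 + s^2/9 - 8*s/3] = s^2 + 2*s/9 - 8/3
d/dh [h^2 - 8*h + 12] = 2*h - 8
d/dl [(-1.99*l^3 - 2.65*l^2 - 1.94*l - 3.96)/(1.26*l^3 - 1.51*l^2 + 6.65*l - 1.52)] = (8.88178419700125e-16*l^5 + 6.3439*l^4 - 21.5782*l^3 + 3.49130000000001*l^2 - 3.9032*l + 29.2828)/(1.5876*l^6 - 3.8052*l^5 + 19.0381*l^4 - 23.9134*l^3 + 48.8129*l^2 - 20.216*l + 2.3104)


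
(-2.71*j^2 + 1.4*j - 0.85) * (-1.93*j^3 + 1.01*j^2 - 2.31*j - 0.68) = 5.2303*j^5 - 5.4391*j^4 + 9.3146*j^3 - 2.2497*j^2 + 1.0115*j + 0.578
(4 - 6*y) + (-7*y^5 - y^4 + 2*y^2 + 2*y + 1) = -7*y^5 - y^4 + 2*y^2 - 4*y + 5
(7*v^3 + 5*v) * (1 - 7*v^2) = -49*v^5 - 28*v^3 + 5*v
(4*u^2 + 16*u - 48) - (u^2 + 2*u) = 3*u^2 + 14*u - 48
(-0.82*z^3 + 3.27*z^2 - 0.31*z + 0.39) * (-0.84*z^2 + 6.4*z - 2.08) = 0.6888*z^5 - 7.9948*z^4 + 22.894*z^3 - 9.1132*z^2 + 3.1408*z - 0.8112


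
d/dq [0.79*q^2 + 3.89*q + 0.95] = 1.58*q + 3.89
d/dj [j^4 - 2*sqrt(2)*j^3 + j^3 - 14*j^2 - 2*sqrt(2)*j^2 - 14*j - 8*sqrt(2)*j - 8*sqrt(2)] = 4*j^3 - 6*sqrt(2)*j^2 + 3*j^2 - 28*j - 4*sqrt(2)*j - 14 - 8*sqrt(2)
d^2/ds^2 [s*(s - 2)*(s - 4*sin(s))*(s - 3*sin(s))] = 7*s^3*sin(s) - 14*s^2*sin(s) - 42*s^2*cos(s) + 24*s^2*cos(2*s) + 12*s^2 - 42*s*sin(s) + 56*s*cos(s) - 48*sqrt(2)*s*cos(2*s + pi/4) - 12*s + 28*sin(s) - 48*sin(2*s) - 12*cos(2*s) + 12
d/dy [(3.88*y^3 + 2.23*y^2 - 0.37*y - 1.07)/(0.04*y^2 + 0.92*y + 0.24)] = (0.1552*y^4 + 7.1392*y^3 + 4.86*y^2 + 1.156*y + 0.8956)/(0.0016*y^4 + 0.0736*y^3 + 0.8656*y^2 + 0.4416*y + 0.0576)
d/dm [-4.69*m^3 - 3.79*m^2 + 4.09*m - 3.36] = -14.07*m^2 - 7.58*m + 4.09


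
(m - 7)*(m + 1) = m^2 - 6*m - 7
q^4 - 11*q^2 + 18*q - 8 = (q - 2)*(q - 1)^2*(q + 4)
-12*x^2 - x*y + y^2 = (-4*x + y)*(3*x + y)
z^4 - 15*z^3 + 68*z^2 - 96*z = z*(z - 8)*(z - 4)*(z - 3)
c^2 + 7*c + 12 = (c + 3)*(c + 4)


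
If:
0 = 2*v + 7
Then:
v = -7/2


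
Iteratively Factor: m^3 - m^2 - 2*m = (m - 2)*(m^2 + m) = m*(m - 2)*(m + 1)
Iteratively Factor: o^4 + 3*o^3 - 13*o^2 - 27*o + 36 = (o - 1)*(o^3 + 4*o^2 - 9*o - 36) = (o - 1)*(o + 4)*(o^2 - 9) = (o - 3)*(o - 1)*(o + 4)*(o + 3)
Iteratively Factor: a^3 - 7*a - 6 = (a + 1)*(a^2 - a - 6) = (a + 1)*(a + 2)*(a - 3)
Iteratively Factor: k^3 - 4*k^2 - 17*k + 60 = (k - 5)*(k^2 + k - 12) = (k - 5)*(k - 3)*(k + 4)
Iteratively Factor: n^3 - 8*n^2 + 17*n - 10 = (n - 5)*(n^2 - 3*n + 2) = (n - 5)*(n - 2)*(n - 1)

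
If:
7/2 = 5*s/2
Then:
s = 7/5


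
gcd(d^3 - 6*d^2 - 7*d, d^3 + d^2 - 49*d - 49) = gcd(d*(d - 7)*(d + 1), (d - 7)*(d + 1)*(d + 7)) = d^2 - 6*d - 7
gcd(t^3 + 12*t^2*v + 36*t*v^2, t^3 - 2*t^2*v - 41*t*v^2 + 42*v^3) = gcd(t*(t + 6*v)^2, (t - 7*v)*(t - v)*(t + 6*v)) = t + 6*v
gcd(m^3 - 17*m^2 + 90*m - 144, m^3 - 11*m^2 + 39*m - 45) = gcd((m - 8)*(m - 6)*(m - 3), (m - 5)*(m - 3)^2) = m - 3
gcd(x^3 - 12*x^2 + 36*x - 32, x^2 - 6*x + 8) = x - 2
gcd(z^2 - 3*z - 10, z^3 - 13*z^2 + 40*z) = z - 5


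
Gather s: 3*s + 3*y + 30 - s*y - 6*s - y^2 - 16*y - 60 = s*(-y - 3) - y^2 - 13*y - 30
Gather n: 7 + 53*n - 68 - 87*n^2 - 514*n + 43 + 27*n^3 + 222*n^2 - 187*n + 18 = 27*n^3 + 135*n^2 - 648*n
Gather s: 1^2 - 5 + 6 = 2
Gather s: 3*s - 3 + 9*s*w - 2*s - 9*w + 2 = s*(9*w + 1) - 9*w - 1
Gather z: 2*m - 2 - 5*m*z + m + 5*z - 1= 3*m + z*(5 - 5*m) - 3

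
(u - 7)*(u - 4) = u^2 - 11*u + 28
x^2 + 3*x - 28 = (x - 4)*(x + 7)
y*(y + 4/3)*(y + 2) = y^3 + 10*y^2/3 + 8*y/3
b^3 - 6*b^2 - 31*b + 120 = (b - 8)*(b - 3)*(b + 5)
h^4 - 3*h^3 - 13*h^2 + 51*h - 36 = (h - 3)^2*(h - 1)*(h + 4)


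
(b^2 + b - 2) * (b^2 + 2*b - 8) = b^4 + 3*b^3 - 8*b^2 - 12*b + 16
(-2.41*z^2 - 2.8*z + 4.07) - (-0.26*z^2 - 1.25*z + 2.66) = -2.15*z^2 - 1.55*z + 1.41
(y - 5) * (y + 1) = y^2 - 4*y - 5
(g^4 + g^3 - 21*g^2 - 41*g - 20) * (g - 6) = g^5 - 5*g^4 - 27*g^3 + 85*g^2 + 226*g + 120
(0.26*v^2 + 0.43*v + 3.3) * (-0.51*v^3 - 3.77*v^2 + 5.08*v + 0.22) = -0.1326*v^5 - 1.1995*v^4 - 1.9833*v^3 - 10.1994*v^2 + 16.8586*v + 0.726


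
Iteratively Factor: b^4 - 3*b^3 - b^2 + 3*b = (b + 1)*(b^3 - 4*b^2 + 3*b) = (b - 1)*(b + 1)*(b^2 - 3*b) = (b - 3)*(b - 1)*(b + 1)*(b)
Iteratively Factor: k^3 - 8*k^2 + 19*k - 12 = (k - 4)*(k^2 - 4*k + 3) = (k - 4)*(k - 3)*(k - 1)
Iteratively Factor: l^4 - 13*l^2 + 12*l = (l - 1)*(l^3 + l^2 - 12*l) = (l - 3)*(l - 1)*(l^2 + 4*l) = l*(l - 3)*(l - 1)*(l + 4)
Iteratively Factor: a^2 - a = (a)*(a - 1)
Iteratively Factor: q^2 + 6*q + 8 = (q + 2)*(q + 4)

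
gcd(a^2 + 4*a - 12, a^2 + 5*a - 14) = a - 2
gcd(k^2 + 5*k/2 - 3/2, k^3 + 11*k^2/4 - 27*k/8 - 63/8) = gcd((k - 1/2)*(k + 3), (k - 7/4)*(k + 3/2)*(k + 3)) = k + 3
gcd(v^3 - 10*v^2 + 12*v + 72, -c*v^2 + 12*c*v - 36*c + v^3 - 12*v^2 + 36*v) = v^2 - 12*v + 36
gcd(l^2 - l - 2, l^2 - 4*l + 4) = l - 2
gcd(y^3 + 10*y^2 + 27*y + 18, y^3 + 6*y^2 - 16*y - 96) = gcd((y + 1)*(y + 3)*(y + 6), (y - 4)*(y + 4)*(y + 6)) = y + 6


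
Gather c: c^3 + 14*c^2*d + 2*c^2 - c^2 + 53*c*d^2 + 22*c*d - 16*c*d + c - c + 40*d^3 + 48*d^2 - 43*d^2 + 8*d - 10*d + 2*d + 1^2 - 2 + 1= c^3 + c^2*(14*d + 1) + c*(53*d^2 + 6*d) + 40*d^3 + 5*d^2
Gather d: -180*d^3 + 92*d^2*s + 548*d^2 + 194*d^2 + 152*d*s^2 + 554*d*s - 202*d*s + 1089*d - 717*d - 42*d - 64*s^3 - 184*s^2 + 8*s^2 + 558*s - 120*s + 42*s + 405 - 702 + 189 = -180*d^3 + d^2*(92*s + 742) + d*(152*s^2 + 352*s + 330) - 64*s^3 - 176*s^2 + 480*s - 108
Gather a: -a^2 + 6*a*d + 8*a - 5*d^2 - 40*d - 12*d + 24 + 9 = -a^2 + a*(6*d + 8) - 5*d^2 - 52*d + 33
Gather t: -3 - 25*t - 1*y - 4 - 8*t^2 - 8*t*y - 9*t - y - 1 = -8*t^2 + t*(-8*y - 34) - 2*y - 8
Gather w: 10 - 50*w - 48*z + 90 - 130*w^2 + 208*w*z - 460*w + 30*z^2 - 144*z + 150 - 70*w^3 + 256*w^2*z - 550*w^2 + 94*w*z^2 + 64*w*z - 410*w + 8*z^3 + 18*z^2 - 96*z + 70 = -70*w^3 + w^2*(256*z - 680) + w*(94*z^2 + 272*z - 920) + 8*z^3 + 48*z^2 - 288*z + 320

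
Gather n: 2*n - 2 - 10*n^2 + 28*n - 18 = -10*n^2 + 30*n - 20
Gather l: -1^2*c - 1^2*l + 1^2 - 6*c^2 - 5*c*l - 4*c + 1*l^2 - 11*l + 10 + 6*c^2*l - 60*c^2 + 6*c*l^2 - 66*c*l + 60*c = -66*c^2 + 55*c + l^2*(6*c + 1) + l*(6*c^2 - 71*c - 12) + 11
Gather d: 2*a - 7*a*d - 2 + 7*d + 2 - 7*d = -7*a*d + 2*a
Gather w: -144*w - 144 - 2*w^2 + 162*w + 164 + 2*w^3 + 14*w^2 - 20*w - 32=2*w^3 + 12*w^2 - 2*w - 12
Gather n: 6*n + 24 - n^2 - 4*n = -n^2 + 2*n + 24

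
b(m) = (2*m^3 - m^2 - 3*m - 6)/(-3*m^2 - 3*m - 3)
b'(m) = (6*m + 3)*(2*m^3 - m^2 - 3*m - 6)/(-3*m^2 - 3*m - 3)^2 + (6*m^2 - 2*m - 3)/(-3*m^2 - 3*m - 3)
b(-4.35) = 3.78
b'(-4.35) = -0.68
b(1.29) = 0.61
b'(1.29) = -0.92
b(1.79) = 0.17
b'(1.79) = -0.84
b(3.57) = -1.18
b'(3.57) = -0.72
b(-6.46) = 5.22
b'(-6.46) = -0.68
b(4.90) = -2.12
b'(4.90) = -0.70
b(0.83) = 1.06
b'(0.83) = -1.05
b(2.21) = -0.17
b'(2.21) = -0.79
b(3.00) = -0.77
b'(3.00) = -0.74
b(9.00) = -4.92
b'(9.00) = -0.68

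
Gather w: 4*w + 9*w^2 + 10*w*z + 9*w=9*w^2 + w*(10*z + 13)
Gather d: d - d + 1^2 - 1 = 0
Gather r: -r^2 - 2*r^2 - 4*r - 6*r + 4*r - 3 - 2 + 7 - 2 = -3*r^2 - 6*r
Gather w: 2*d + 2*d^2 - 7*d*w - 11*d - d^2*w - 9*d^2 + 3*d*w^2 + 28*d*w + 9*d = -7*d^2 + 3*d*w^2 + w*(-d^2 + 21*d)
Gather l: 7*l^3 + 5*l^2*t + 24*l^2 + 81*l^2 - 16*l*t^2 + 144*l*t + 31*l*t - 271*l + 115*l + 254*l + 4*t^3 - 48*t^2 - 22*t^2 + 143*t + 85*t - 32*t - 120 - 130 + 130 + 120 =7*l^3 + l^2*(5*t + 105) + l*(-16*t^2 + 175*t + 98) + 4*t^3 - 70*t^2 + 196*t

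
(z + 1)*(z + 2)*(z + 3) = z^3 + 6*z^2 + 11*z + 6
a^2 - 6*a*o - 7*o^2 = (a - 7*o)*(a + o)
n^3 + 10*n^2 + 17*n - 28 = (n - 1)*(n + 4)*(n + 7)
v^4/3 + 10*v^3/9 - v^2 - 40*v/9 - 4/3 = (v/3 + 1)*(v - 2)*(v + 1/3)*(v + 2)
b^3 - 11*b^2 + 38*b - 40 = (b - 5)*(b - 4)*(b - 2)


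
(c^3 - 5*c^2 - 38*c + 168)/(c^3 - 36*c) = (c^2 - 11*c + 28)/(c*(c - 6))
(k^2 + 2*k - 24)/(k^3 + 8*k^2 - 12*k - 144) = 1/(k + 6)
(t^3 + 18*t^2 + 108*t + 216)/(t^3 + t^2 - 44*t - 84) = (t^2 + 12*t + 36)/(t^2 - 5*t - 14)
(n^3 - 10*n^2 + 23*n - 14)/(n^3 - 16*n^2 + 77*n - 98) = (n - 1)/(n - 7)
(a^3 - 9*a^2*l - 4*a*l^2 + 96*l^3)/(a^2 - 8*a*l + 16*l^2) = (a^2 - 5*a*l - 24*l^2)/(a - 4*l)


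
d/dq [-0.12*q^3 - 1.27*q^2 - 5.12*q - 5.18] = -0.36*q^2 - 2.54*q - 5.12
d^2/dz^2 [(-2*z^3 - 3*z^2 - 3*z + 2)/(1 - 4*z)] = 2*(32*z^3 - 24*z^2 + 6*z - 17)/(64*z^3 - 48*z^2 + 12*z - 1)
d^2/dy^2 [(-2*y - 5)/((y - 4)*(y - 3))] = 2*(-2*y^3 - 15*y^2 + 177*y - 353)/(y^6 - 21*y^5 + 183*y^4 - 847*y^3 + 2196*y^2 - 3024*y + 1728)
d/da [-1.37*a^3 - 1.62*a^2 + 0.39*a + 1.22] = -4.11*a^2 - 3.24*a + 0.39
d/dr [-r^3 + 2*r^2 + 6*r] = -3*r^2 + 4*r + 6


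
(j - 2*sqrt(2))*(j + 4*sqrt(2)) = j^2 + 2*sqrt(2)*j - 16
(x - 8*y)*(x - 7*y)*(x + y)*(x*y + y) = x^4*y - 14*x^3*y^2 + x^3*y + 41*x^2*y^3 - 14*x^2*y^2 + 56*x*y^4 + 41*x*y^3 + 56*y^4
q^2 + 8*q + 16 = (q + 4)^2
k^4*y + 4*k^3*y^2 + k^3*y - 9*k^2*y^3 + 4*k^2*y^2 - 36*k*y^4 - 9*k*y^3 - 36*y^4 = (k - 3*y)*(k + 3*y)*(k + 4*y)*(k*y + y)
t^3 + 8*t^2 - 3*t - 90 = (t - 3)*(t + 5)*(t + 6)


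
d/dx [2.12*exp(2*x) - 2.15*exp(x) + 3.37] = (4.24*exp(x) - 2.15)*exp(x)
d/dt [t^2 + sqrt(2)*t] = 2*t + sqrt(2)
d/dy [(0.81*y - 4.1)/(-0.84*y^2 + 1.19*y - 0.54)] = (0.6804*y^2 - 6.888*y + 4.4416)/(0.7056*y^4 - 1.9992*y^3 + 2.3233*y^2 - 1.2852*y + 0.2916)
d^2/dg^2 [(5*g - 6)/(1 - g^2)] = 2*(4*g^2*(6 - 5*g) + 3*(5*g - 2)*(g^2 - 1))/(g^2 - 1)^3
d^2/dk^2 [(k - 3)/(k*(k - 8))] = 2*(k^3 - 9*k^2 + 72*k - 192)/(k^3*(k^3 - 24*k^2 + 192*k - 512))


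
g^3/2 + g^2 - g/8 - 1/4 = (g/2 + 1/4)*(g - 1/2)*(g + 2)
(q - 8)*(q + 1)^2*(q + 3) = q^4 - 3*q^3 - 33*q^2 - 53*q - 24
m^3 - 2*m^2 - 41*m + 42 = (m - 7)*(m - 1)*(m + 6)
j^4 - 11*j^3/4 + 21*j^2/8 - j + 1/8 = (j - 1)^2*(j - 1/2)*(j - 1/4)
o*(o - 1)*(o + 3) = o^3 + 2*o^2 - 3*o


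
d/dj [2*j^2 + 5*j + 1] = 4*j + 5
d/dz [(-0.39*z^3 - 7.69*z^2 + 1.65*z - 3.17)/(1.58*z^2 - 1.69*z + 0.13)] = (-0.6162*z^4 + 1.3182*z^3 + 10.237*z^2 + 8.0178*z - 5.1428)/(2.4964*z^4 - 5.3404*z^3 + 3.2669*z^2 - 0.4394*z + 0.0169)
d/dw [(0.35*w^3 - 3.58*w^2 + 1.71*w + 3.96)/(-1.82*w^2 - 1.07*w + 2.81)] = (-0.637*w^4 - 0.749000000000001*w^3 + 9.8933*w^2 - 5.7052*w + 9.0423)/(3.3124*w^4 + 3.8948*w^3 - 9.0835*w^2 - 6.0134*w + 7.8961)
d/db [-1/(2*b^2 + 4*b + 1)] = 4*(b + 1)/(2*b^2 + 4*b + 1)^2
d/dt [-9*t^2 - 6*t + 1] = -18*t - 6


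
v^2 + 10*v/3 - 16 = (v - 8/3)*(v + 6)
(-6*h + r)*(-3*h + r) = 18*h^2 - 9*h*r + r^2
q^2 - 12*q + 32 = (q - 8)*(q - 4)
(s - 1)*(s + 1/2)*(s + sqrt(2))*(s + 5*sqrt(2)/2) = s^4 - s^3/2 + 7*sqrt(2)*s^3/2 - 7*sqrt(2)*s^2/4 + 9*s^2/2 - 5*s/2 - 7*sqrt(2)*s/4 - 5/2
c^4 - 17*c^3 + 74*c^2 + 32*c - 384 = (c - 8)^2*(c - 3)*(c + 2)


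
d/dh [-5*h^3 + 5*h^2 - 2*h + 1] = -15*h^2 + 10*h - 2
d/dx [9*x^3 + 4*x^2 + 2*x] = 27*x^2 + 8*x + 2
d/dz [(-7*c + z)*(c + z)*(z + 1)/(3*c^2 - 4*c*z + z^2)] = (-2*(c + z)*(2*c - z)*(7*c - z)*(z + 1) + (3*c^2 - 4*c*z + z^2)*(-(c + z)*(7*c - z) + (c + z)*(z + 1) - (7*c - z)*(z + 1)))/(3*c^2 - 4*c*z + z^2)^2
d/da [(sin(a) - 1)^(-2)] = -2*cos(a)/(sin(a) - 1)^3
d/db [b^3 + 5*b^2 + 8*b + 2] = 3*b^2 + 10*b + 8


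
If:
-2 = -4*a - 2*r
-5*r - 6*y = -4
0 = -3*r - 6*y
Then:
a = -1/2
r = 2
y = -1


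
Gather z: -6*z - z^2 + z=-z^2 - 5*z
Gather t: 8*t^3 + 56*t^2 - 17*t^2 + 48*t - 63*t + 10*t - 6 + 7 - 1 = 8*t^3 + 39*t^2 - 5*t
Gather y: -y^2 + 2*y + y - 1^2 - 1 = -y^2 + 3*y - 2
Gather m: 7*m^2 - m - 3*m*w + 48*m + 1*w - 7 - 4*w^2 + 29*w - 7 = 7*m^2 + m*(47 - 3*w) - 4*w^2 + 30*w - 14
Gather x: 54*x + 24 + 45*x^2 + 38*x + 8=45*x^2 + 92*x + 32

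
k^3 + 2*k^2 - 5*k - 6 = (k - 2)*(k + 1)*(k + 3)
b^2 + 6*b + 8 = (b + 2)*(b + 4)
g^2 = g^2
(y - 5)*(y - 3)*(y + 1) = y^3 - 7*y^2 + 7*y + 15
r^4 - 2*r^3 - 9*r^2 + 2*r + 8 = (r - 4)*(r - 1)*(r + 1)*(r + 2)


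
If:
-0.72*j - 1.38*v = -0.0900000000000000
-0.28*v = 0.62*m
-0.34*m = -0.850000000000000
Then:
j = 10.74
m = 2.50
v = -5.54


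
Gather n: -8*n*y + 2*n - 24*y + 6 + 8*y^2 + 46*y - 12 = n*(2 - 8*y) + 8*y^2 + 22*y - 6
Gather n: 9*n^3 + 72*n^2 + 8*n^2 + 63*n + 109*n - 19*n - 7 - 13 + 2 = 9*n^3 + 80*n^2 + 153*n - 18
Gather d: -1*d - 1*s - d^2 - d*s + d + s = -d^2 - d*s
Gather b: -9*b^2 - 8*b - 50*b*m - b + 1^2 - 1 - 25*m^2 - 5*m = -9*b^2 + b*(-50*m - 9) - 25*m^2 - 5*m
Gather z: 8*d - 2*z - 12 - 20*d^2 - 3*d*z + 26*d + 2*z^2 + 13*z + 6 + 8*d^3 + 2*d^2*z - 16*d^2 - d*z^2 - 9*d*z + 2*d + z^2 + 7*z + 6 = 8*d^3 - 36*d^2 + 36*d + z^2*(3 - d) + z*(2*d^2 - 12*d + 18)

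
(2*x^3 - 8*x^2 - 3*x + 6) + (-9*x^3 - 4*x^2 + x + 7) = -7*x^3 - 12*x^2 - 2*x + 13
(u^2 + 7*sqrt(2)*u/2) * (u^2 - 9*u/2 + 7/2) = u^4 - 9*u^3/2 + 7*sqrt(2)*u^3/2 - 63*sqrt(2)*u^2/4 + 7*u^2/2 + 49*sqrt(2)*u/4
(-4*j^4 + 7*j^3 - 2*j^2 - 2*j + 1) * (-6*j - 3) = 24*j^5 - 30*j^4 - 9*j^3 + 18*j^2 - 3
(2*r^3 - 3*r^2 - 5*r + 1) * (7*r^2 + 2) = 14*r^5 - 21*r^4 - 31*r^3 + r^2 - 10*r + 2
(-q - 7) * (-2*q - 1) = 2*q^2 + 15*q + 7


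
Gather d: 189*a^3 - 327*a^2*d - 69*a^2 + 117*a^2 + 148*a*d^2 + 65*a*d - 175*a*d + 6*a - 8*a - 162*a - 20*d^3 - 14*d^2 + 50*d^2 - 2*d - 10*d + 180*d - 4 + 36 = 189*a^3 + 48*a^2 - 164*a - 20*d^3 + d^2*(148*a + 36) + d*(-327*a^2 - 110*a + 168) + 32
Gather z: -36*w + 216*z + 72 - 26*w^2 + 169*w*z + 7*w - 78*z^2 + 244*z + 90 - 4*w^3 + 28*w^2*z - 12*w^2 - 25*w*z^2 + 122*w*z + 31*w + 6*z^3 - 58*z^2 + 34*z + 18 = -4*w^3 - 38*w^2 + 2*w + 6*z^3 + z^2*(-25*w - 136) + z*(28*w^2 + 291*w + 494) + 180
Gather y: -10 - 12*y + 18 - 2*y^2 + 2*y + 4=-2*y^2 - 10*y + 12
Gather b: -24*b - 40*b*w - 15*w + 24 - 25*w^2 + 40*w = b*(-40*w - 24) - 25*w^2 + 25*w + 24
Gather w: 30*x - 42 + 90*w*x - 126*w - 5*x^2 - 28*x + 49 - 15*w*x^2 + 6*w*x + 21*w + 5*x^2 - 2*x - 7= w*(-15*x^2 + 96*x - 105)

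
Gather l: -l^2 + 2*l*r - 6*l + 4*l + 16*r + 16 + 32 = -l^2 + l*(2*r - 2) + 16*r + 48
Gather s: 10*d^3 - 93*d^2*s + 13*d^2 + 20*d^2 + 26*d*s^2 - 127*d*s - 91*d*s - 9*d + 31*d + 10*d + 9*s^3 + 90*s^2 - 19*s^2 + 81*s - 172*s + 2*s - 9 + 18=10*d^3 + 33*d^2 + 32*d + 9*s^3 + s^2*(26*d + 71) + s*(-93*d^2 - 218*d - 89) + 9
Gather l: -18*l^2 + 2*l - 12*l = -18*l^2 - 10*l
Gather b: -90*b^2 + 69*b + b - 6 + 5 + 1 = -90*b^2 + 70*b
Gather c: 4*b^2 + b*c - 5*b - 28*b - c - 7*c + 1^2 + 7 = 4*b^2 - 33*b + c*(b - 8) + 8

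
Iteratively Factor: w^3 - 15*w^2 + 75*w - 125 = (w - 5)*(w^2 - 10*w + 25) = (w - 5)^2*(w - 5)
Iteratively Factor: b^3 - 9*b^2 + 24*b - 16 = (b - 4)*(b^2 - 5*b + 4) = (b - 4)*(b - 1)*(b - 4)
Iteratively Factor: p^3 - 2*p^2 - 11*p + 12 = (p - 4)*(p^2 + 2*p - 3) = (p - 4)*(p + 3)*(p - 1)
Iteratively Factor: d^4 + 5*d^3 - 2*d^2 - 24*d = (d + 4)*(d^3 + d^2 - 6*d) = d*(d + 4)*(d^2 + d - 6) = d*(d - 2)*(d + 4)*(d + 3)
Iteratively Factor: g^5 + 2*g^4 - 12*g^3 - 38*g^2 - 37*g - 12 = (g - 4)*(g^4 + 6*g^3 + 12*g^2 + 10*g + 3) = (g - 4)*(g + 1)*(g^3 + 5*g^2 + 7*g + 3) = (g - 4)*(g + 1)^2*(g^2 + 4*g + 3) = (g - 4)*(g + 1)^2*(g + 3)*(g + 1)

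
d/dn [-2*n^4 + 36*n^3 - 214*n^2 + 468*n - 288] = -8*n^3 + 108*n^2 - 428*n + 468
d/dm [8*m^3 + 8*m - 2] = 24*m^2 + 8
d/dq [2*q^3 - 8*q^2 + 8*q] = 6*q^2 - 16*q + 8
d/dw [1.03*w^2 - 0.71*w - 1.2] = 2.06*w - 0.71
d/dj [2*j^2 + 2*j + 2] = 4*j + 2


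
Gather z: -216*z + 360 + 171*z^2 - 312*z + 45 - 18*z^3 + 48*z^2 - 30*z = -18*z^3 + 219*z^2 - 558*z + 405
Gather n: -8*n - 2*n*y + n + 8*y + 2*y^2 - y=n*(-2*y - 7) + 2*y^2 + 7*y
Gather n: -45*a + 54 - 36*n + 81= -45*a - 36*n + 135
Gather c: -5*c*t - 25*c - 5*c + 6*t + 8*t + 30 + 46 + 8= c*(-5*t - 30) + 14*t + 84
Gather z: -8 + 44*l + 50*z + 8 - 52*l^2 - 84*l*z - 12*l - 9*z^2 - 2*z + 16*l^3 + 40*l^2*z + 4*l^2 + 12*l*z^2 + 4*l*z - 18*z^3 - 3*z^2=16*l^3 - 48*l^2 + 32*l - 18*z^3 + z^2*(12*l - 12) + z*(40*l^2 - 80*l + 48)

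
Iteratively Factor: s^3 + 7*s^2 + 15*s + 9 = (s + 3)*(s^2 + 4*s + 3) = (s + 1)*(s + 3)*(s + 3)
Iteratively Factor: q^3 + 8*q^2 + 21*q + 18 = (q + 3)*(q^2 + 5*q + 6) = (q + 2)*(q + 3)*(q + 3)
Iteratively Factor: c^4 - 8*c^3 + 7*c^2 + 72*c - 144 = (c - 3)*(c^3 - 5*c^2 - 8*c + 48) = (c - 4)*(c - 3)*(c^2 - c - 12) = (c - 4)*(c - 3)*(c + 3)*(c - 4)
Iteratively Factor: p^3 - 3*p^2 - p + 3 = (p - 1)*(p^2 - 2*p - 3) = (p - 1)*(p + 1)*(p - 3)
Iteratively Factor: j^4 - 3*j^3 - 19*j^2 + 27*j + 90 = (j - 3)*(j^3 - 19*j - 30) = (j - 3)*(j + 3)*(j^2 - 3*j - 10) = (j - 5)*(j - 3)*(j + 3)*(j + 2)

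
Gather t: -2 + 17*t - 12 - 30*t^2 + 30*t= -30*t^2 + 47*t - 14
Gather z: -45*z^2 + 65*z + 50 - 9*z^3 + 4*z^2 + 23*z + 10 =-9*z^3 - 41*z^2 + 88*z + 60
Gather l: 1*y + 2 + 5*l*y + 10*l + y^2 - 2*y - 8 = l*(5*y + 10) + y^2 - y - 6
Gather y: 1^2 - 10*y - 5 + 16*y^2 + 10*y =16*y^2 - 4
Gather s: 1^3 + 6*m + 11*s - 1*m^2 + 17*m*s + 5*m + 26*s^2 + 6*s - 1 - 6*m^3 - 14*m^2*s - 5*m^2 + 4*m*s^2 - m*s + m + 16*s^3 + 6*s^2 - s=-6*m^3 - 6*m^2 + 12*m + 16*s^3 + s^2*(4*m + 32) + s*(-14*m^2 + 16*m + 16)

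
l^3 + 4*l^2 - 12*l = l*(l - 2)*(l + 6)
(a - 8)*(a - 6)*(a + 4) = a^3 - 10*a^2 - 8*a + 192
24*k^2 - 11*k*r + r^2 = (-8*k + r)*(-3*k + r)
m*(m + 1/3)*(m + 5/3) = m^3 + 2*m^2 + 5*m/9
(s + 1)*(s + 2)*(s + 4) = s^3 + 7*s^2 + 14*s + 8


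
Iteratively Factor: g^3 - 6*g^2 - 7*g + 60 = (g - 4)*(g^2 - 2*g - 15) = (g - 5)*(g - 4)*(g + 3)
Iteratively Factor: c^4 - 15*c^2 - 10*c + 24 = (c + 2)*(c^3 - 2*c^2 - 11*c + 12) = (c + 2)*(c + 3)*(c^2 - 5*c + 4) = (c - 4)*(c + 2)*(c + 3)*(c - 1)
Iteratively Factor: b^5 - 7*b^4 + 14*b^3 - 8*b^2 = (b - 4)*(b^4 - 3*b^3 + 2*b^2) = (b - 4)*(b - 2)*(b^3 - b^2) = b*(b - 4)*(b - 2)*(b^2 - b) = b^2*(b - 4)*(b - 2)*(b - 1)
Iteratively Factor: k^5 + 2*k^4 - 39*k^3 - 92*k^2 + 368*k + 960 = (k + 4)*(k^4 - 2*k^3 - 31*k^2 + 32*k + 240) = (k + 4)^2*(k^3 - 6*k^2 - 7*k + 60) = (k + 3)*(k + 4)^2*(k^2 - 9*k + 20) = (k - 5)*(k + 3)*(k + 4)^2*(k - 4)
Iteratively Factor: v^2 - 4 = (v - 2)*(v + 2)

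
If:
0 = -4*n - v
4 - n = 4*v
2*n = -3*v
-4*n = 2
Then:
No Solution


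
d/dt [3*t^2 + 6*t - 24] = 6*t + 6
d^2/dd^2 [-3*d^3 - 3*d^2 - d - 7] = -18*d - 6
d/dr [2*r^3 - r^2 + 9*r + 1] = 6*r^2 - 2*r + 9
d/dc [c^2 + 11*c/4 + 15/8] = 2*c + 11/4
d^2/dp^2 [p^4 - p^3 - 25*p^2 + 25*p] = 12*p^2 - 6*p - 50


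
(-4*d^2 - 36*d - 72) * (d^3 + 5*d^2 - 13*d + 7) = -4*d^5 - 56*d^4 - 200*d^3 + 80*d^2 + 684*d - 504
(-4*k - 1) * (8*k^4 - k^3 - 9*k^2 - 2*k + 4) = -32*k^5 - 4*k^4 + 37*k^3 + 17*k^2 - 14*k - 4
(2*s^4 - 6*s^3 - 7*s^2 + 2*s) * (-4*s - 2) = -8*s^5 + 20*s^4 + 40*s^3 + 6*s^2 - 4*s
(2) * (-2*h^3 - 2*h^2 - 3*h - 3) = -4*h^3 - 4*h^2 - 6*h - 6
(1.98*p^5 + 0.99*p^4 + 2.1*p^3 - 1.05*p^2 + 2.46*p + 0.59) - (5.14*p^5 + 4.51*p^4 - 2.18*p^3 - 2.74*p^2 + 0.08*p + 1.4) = -3.16*p^5 - 3.52*p^4 + 4.28*p^3 + 1.69*p^2 + 2.38*p - 0.81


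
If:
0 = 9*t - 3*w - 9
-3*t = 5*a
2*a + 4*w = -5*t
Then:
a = -36/79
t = 60/79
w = -57/79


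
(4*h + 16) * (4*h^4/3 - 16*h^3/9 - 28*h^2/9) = 16*h^5/3 + 128*h^4/9 - 368*h^3/9 - 448*h^2/9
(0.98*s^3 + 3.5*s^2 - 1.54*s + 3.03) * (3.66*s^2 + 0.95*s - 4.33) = 3.5868*s^5 + 13.741*s^4 - 6.5548*s^3 - 5.5282*s^2 + 9.5467*s - 13.1199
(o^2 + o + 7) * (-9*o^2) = -9*o^4 - 9*o^3 - 63*o^2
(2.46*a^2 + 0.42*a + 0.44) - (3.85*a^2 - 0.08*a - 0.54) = -1.39*a^2 + 0.5*a + 0.98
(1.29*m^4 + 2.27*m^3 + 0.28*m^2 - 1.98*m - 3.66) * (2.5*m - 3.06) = 3.225*m^5 + 1.7276*m^4 - 6.2462*m^3 - 5.8068*m^2 - 3.0912*m + 11.1996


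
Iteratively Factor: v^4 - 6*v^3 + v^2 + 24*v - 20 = (v - 2)*(v^3 - 4*v^2 - 7*v + 10) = (v - 2)*(v - 1)*(v^2 - 3*v - 10) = (v - 2)*(v - 1)*(v + 2)*(v - 5)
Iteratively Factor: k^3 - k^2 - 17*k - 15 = (k + 1)*(k^2 - 2*k - 15) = (k + 1)*(k + 3)*(k - 5)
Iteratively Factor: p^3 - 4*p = (p)*(p^2 - 4) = p*(p + 2)*(p - 2)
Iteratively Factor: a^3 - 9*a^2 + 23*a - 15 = (a - 3)*(a^2 - 6*a + 5) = (a - 5)*(a - 3)*(a - 1)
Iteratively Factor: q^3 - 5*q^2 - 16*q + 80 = (q - 4)*(q^2 - q - 20) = (q - 4)*(q + 4)*(q - 5)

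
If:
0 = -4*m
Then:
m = 0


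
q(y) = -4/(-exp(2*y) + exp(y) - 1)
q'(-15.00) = 0.00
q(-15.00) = 4.00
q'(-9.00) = 0.00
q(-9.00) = 4.00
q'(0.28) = -4.28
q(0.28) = 2.80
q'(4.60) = -0.00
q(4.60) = 0.00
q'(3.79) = -0.00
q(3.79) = 0.00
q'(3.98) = -0.00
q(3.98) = 0.00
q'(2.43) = -0.07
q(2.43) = 0.03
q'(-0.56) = -0.57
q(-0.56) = 5.30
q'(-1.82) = 0.59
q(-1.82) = 4.63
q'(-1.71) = 0.64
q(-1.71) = 4.70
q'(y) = -4*(2*exp(2*y) - exp(y))/(-exp(2*y) + exp(y) - 1)^2 = (4 - 8*exp(y))*exp(y)/(exp(2*y) - exp(y) + 1)^2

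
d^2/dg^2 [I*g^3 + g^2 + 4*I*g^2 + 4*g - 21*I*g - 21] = 6*I*g + 2 + 8*I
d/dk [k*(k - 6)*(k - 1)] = 3*k^2 - 14*k + 6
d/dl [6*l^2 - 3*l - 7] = 12*l - 3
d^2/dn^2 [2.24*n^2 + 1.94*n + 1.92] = 4.48000000000000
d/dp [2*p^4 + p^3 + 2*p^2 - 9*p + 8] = 8*p^3 + 3*p^2 + 4*p - 9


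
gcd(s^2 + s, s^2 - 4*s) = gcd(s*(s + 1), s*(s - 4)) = s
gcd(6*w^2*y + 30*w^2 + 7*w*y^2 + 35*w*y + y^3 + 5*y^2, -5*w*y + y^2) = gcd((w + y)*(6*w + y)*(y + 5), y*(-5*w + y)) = 1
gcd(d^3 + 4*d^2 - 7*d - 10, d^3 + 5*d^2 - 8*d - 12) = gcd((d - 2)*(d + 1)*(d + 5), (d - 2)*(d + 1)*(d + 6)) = d^2 - d - 2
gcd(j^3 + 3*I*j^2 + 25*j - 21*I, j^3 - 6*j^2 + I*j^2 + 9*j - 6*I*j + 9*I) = 1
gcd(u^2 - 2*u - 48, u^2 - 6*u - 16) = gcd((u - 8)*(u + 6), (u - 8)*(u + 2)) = u - 8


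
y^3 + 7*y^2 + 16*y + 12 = (y + 2)^2*(y + 3)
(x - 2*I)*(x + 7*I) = x^2 + 5*I*x + 14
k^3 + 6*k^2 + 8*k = k*(k + 2)*(k + 4)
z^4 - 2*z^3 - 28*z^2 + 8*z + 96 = (z - 6)*(z - 2)*(z + 2)*(z + 4)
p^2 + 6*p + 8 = (p + 2)*(p + 4)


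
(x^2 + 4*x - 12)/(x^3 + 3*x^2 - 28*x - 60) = (x - 2)/(x^2 - 3*x - 10)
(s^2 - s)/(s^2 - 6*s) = (s - 1)/(s - 6)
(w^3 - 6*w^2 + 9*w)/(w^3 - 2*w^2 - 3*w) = (w - 3)/(w + 1)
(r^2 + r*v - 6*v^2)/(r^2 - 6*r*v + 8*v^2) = (r + 3*v)/(r - 4*v)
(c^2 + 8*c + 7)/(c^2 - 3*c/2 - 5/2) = 2*(c + 7)/(2*c - 5)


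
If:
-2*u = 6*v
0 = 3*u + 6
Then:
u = -2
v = 2/3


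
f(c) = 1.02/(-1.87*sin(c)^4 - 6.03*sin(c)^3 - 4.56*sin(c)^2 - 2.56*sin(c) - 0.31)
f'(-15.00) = -3.06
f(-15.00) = 1.36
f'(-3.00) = -2988.63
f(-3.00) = -43.70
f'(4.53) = -0.23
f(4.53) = 0.57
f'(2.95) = -4.94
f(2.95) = -1.01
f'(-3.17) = -19.34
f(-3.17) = -2.64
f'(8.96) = -1.12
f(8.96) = -0.34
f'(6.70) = 1.40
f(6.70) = -0.40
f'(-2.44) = -3.13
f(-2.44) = 1.38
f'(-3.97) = -0.26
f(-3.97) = -0.13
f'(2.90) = -3.60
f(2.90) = -0.80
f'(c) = 1.02*(7.48*sin(c)^3*cos(c) + 18.09*sin(c)^2*cos(c) + 9.12*sin(c)*cos(c) + 2.56*cos(c))/(-1.87*sin(c)^4 - 6.03*sin(c)^3 - 4.56*sin(c)^2 - 2.56*sin(c) - 0.31)^2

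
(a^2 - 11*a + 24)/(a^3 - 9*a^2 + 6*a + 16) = (a - 3)/(a^2 - a - 2)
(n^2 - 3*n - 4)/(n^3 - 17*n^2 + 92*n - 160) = (n + 1)/(n^2 - 13*n + 40)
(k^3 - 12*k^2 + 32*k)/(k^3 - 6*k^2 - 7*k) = (-k^2 + 12*k - 32)/(-k^2 + 6*k + 7)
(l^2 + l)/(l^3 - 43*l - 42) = l/(l^2 - l - 42)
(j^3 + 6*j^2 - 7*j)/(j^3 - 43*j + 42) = j/(j - 6)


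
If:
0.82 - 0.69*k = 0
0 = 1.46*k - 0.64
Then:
No Solution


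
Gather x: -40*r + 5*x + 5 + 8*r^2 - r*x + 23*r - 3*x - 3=8*r^2 - 17*r + x*(2 - r) + 2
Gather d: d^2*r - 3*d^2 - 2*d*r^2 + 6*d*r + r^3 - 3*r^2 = d^2*(r - 3) + d*(-2*r^2 + 6*r) + r^3 - 3*r^2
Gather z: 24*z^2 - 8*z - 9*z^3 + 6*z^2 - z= -9*z^3 + 30*z^2 - 9*z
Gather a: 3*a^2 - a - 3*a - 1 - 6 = 3*a^2 - 4*a - 7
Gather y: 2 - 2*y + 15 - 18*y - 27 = -20*y - 10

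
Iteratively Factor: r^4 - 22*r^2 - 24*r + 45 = (r - 5)*(r^3 + 5*r^2 + 3*r - 9) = (r - 5)*(r + 3)*(r^2 + 2*r - 3) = (r - 5)*(r + 3)^2*(r - 1)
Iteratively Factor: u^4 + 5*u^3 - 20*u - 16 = (u - 2)*(u^3 + 7*u^2 + 14*u + 8) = (u - 2)*(u + 1)*(u^2 + 6*u + 8) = (u - 2)*(u + 1)*(u + 2)*(u + 4)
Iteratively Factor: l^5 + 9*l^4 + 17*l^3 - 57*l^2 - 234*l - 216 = (l + 3)*(l^4 + 6*l^3 - l^2 - 54*l - 72) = (l - 3)*(l + 3)*(l^3 + 9*l^2 + 26*l + 24) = (l - 3)*(l + 2)*(l + 3)*(l^2 + 7*l + 12) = (l - 3)*(l + 2)*(l + 3)*(l + 4)*(l + 3)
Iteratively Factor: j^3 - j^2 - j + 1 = (j - 1)*(j^2 - 1) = (j - 1)*(j + 1)*(j - 1)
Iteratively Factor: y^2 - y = (y)*(y - 1)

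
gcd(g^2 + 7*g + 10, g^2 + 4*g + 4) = g + 2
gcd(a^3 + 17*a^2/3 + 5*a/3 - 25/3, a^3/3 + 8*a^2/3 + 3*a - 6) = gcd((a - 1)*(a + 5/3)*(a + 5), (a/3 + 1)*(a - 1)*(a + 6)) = a - 1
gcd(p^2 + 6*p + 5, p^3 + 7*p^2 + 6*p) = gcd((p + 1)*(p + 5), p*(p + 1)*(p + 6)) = p + 1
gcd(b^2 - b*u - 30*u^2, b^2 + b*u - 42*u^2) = -b + 6*u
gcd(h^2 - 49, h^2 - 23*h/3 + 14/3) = h - 7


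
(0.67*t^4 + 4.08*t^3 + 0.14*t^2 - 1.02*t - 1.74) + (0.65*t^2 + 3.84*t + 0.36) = 0.67*t^4 + 4.08*t^3 + 0.79*t^2 + 2.82*t - 1.38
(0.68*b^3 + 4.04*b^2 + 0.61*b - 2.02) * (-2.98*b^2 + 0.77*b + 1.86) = -2.0264*b^5 - 11.5156*b^4 + 2.5578*b^3 + 14.0037*b^2 - 0.4208*b - 3.7572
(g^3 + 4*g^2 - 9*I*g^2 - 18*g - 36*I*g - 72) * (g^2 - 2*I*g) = g^5 + 4*g^4 - 11*I*g^4 - 36*g^3 - 44*I*g^3 - 144*g^2 + 36*I*g^2 + 144*I*g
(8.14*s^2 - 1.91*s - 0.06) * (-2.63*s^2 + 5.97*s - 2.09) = -21.4082*s^4 + 53.6191*s^3 - 28.2575*s^2 + 3.6337*s + 0.1254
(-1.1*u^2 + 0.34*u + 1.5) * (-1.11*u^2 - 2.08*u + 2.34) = 1.221*u^4 + 1.9106*u^3 - 4.9462*u^2 - 2.3244*u + 3.51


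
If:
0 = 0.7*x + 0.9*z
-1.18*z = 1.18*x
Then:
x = 0.00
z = 0.00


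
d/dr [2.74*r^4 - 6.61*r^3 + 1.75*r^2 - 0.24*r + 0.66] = 10.96*r^3 - 19.83*r^2 + 3.5*r - 0.24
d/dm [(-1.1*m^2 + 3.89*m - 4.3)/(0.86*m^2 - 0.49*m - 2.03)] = (-2.8064*m^2 + 11.862*m - 10.0037)/(0.7396*m^4 - 0.8428*m^3 - 3.2515*m^2 + 1.9894*m + 4.1209)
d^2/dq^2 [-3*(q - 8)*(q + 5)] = -6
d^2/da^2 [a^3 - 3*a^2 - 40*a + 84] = 6*a - 6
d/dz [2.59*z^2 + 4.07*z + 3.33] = 5.18*z + 4.07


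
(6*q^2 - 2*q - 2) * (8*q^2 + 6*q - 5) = 48*q^4 + 20*q^3 - 58*q^2 - 2*q + 10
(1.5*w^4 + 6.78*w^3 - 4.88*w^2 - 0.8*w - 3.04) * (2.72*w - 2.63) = 4.08*w^5 + 14.4966*w^4 - 31.105*w^3 + 10.6584*w^2 - 6.1648*w + 7.9952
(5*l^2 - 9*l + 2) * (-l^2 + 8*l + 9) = -5*l^4 + 49*l^3 - 29*l^2 - 65*l + 18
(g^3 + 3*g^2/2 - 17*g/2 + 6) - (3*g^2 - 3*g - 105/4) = g^3 - 3*g^2/2 - 11*g/2 + 129/4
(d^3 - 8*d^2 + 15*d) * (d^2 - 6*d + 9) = d^5 - 14*d^4 + 72*d^3 - 162*d^2 + 135*d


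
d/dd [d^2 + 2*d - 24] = 2*d + 2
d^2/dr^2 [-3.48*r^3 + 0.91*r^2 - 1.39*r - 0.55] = 1.82 - 20.88*r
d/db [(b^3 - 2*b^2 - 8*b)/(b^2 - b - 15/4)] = 4*(4*b^4 - 8*b^3 - 5*b^2 + 60*b + 120)/(16*b^4 - 32*b^3 - 104*b^2 + 120*b + 225)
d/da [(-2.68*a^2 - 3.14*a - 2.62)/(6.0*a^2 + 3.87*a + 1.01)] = (8.4684*a^2 + 26.0264*a + 6.968)/(36.0*a^4 + 46.44*a^3 + 27.0969*a^2 + 7.8174*a + 1.0201)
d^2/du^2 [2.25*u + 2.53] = 0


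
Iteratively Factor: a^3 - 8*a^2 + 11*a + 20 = (a + 1)*(a^2 - 9*a + 20) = (a - 5)*(a + 1)*(a - 4)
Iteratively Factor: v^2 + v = (v)*(v + 1)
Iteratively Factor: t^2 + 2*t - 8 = (t + 4)*(t - 2)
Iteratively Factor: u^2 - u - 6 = (u + 2)*(u - 3)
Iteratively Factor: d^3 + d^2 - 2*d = (d + 2)*(d^2 - d) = d*(d + 2)*(d - 1)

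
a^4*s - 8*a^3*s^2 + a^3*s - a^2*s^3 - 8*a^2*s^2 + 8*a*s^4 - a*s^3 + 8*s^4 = (a - 8*s)*(a - s)*(a + s)*(a*s + s)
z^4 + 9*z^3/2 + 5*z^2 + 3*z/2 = z*(z + 1/2)*(z + 1)*(z + 3)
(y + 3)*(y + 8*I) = y^2 + 3*y + 8*I*y + 24*I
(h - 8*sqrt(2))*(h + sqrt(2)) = h^2 - 7*sqrt(2)*h - 16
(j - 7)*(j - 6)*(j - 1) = j^3 - 14*j^2 + 55*j - 42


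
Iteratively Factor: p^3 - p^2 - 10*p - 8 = (p + 2)*(p^2 - 3*p - 4) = (p + 1)*(p + 2)*(p - 4)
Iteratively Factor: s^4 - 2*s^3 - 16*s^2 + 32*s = (s - 4)*(s^3 + 2*s^2 - 8*s) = (s - 4)*(s + 4)*(s^2 - 2*s) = s*(s - 4)*(s + 4)*(s - 2)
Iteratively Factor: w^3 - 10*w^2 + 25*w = (w - 5)*(w^2 - 5*w) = (w - 5)^2*(w)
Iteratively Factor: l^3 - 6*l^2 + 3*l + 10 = (l - 5)*(l^2 - l - 2) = (l - 5)*(l - 2)*(l + 1)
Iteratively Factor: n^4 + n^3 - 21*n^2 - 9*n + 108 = (n + 4)*(n^3 - 3*n^2 - 9*n + 27) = (n - 3)*(n + 4)*(n^2 - 9) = (n - 3)^2*(n + 4)*(n + 3)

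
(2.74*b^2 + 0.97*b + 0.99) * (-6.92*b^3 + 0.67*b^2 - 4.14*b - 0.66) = -18.9608*b^5 - 4.8766*b^4 - 17.5445*b^3 - 5.1609*b^2 - 4.7388*b - 0.6534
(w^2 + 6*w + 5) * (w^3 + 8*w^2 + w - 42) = w^5 + 14*w^4 + 54*w^3 + 4*w^2 - 247*w - 210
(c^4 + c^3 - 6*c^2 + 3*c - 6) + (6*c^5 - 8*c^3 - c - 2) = 6*c^5 + c^4 - 7*c^3 - 6*c^2 + 2*c - 8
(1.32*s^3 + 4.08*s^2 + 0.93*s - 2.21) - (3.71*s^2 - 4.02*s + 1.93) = 1.32*s^3 + 0.37*s^2 + 4.95*s - 4.14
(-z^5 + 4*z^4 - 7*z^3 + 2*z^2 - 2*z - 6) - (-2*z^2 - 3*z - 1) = -z^5 + 4*z^4 - 7*z^3 + 4*z^2 + z - 5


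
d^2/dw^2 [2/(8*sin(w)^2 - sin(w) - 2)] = 2*(256*sin(w)^4 - 24*sin(w)^3 - 319*sin(w)^2 + 46*sin(w) - 34)/(-8*sin(w)^2 + sin(w) + 2)^3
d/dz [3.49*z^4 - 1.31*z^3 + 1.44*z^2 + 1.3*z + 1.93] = 13.96*z^3 - 3.93*z^2 + 2.88*z + 1.3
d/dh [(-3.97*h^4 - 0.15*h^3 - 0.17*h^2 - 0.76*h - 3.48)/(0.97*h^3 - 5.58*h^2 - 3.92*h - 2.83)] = (-3.8509*h^6 + 44.3052*h^5 + 47.6891*h^4 + 47.5908*h^3 + 7.8259*h^2 - 37.8746*h - 11.4908)/(0.9409*h^6 - 10.8252*h^5 + 23.5316*h^4 + 38.257*h^3 + 46.9492*h^2 + 22.1872*h + 8.0089)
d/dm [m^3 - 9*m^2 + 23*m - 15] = 3*m^2 - 18*m + 23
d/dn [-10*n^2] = -20*n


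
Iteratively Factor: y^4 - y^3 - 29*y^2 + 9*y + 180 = (y - 3)*(y^3 + 2*y^2 - 23*y - 60) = (y - 5)*(y - 3)*(y^2 + 7*y + 12) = (y - 5)*(y - 3)*(y + 3)*(y + 4)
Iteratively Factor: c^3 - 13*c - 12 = (c + 1)*(c^2 - c - 12) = (c - 4)*(c + 1)*(c + 3)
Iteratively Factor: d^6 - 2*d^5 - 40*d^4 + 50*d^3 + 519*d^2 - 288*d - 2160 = (d - 4)*(d^5 + 2*d^4 - 32*d^3 - 78*d^2 + 207*d + 540) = (d - 4)*(d + 3)*(d^4 - d^3 - 29*d^2 + 9*d + 180) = (d - 4)*(d - 3)*(d + 3)*(d^3 + 2*d^2 - 23*d - 60) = (d - 5)*(d - 4)*(d - 3)*(d + 3)*(d^2 + 7*d + 12) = (d - 5)*(d - 4)*(d - 3)*(d + 3)^2*(d + 4)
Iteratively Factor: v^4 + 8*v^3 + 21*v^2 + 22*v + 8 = (v + 1)*(v^3 + 7*v^2 + 14*v + 8) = (v + 1)*(v + 2)*(v^2 + 5*v + 4) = (v + 1)*(v + 2)*(v + 4)*(v + 1)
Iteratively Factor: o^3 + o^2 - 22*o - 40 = (o - 5)*(o^2 + 6*o + 8) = (o - 5)*(o + 2)*(o + 4)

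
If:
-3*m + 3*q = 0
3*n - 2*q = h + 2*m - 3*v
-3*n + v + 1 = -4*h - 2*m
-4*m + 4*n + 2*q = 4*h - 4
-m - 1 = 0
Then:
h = -11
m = -1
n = -25/2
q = -1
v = 15/2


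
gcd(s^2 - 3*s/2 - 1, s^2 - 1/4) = s + 1/2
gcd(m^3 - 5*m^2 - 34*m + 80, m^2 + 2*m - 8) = m - 2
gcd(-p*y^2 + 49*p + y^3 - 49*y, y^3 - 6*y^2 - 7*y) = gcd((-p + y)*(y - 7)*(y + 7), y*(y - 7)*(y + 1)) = y - 7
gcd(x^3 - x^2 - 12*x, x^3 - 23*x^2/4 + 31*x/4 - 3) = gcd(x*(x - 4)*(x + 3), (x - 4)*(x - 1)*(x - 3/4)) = x - 4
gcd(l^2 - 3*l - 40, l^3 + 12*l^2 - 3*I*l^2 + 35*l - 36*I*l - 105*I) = l + 5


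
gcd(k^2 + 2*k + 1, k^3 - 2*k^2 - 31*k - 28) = k + 1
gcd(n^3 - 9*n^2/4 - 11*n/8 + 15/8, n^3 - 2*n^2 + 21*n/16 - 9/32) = n - 3/4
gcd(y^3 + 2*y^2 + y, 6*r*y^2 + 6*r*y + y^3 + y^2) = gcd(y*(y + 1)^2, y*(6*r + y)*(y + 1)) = y^2 + y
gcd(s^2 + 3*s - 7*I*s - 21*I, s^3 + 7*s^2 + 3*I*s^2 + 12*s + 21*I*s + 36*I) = s + 3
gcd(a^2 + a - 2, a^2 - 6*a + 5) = a - 1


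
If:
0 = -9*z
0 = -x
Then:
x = 0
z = 0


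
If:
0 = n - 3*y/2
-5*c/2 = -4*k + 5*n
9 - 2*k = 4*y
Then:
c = 36/5 - 31*y/5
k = 9/2 - 2*y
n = 3*y/2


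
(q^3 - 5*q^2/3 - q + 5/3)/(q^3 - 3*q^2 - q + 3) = (q - 5/3)/(q - 3)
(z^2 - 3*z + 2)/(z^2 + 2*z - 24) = (z^2 - 3*z + 2)/(z^2 + 2*z - 24)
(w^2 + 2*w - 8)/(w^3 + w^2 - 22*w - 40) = (w - 2)/(w^2 - 3*w - 10)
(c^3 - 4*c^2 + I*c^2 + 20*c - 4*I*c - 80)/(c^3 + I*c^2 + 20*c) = (c - 4)/c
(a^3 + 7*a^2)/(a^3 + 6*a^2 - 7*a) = a/(a - 1)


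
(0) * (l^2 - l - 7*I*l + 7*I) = 0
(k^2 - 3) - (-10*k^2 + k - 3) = 11*k^2 - k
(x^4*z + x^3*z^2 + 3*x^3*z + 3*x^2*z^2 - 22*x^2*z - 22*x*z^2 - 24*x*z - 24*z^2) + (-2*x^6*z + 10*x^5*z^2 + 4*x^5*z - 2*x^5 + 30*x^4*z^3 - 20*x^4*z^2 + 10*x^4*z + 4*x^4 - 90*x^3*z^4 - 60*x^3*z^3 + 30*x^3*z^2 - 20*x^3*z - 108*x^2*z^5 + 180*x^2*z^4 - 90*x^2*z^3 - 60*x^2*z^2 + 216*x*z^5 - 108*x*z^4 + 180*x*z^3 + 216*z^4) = -2*x^6*z + 10*x^5*z^2 + 4*x^5*z - 2*x^5 + 30*x^4*z^3 - 20*x^4*z^2 + 11*x^4*z + 4*x^4 - 90*x^3*z^4 - 60*x^3*z^3 + 31*x^3*z^2 - 17*x^3*z - 108*x^2*z^5 + 180*x^2*z^4 - 90*x^2*z^3 - 57*x^2*z^2 - 22*x^2*z + 216*x*z^5 - 108*x*z^4 + 180*x*z^3 - 22*x*z^2 - 24*x*z + 216*z^4 - 24*z^2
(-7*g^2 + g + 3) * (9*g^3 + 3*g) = -63*g^5 + 9*g^4 + 6*g^3 + 3*g^2 + 9*g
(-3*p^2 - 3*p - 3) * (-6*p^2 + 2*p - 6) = 18*p^4 + 12*p^3 + 30*p^2 + 12*p + 18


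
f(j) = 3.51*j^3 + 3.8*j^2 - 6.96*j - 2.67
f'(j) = 10.53*j^2 + 7.6*j - 6.96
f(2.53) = 60.89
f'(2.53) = 79.67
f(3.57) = 180.62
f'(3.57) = 154.38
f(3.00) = 105.42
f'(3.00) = 110.61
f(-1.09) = 4.89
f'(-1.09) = -2.73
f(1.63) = 11.28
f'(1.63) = 33.41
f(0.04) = -2.94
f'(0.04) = -6.64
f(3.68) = 198.10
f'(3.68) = 163.61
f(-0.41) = 0.58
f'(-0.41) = -8.31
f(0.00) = -2.67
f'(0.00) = -6.96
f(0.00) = -2.67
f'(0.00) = -6.96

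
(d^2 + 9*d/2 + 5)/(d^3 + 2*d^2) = (d + 5/2)/d^2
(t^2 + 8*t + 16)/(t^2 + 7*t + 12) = (t + 4)/(t + 3)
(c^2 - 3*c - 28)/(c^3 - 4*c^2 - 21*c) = (c + 4)/(c*(c + 3))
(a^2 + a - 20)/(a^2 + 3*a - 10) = (a - 4)/(a - 2)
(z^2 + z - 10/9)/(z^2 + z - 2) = (z^2 + z - 10/9)/(z^2 + z - 2)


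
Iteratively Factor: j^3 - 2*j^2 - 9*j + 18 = (j + 3)*(j^2 - 5*j + 6) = (j - 2)*(j + 3)*(j - 3)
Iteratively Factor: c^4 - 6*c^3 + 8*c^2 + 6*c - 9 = (c - 3)*(c^3 - 3*c^2 - c + 3) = (c - 3)*(c - 1)*(c^2 - 2*c - 3) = (c - 3)*(c - 1)*(c + 1)*(c - 3)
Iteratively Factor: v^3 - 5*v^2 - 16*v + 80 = (v - 4)*(v^2 - v - 20) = (v - 4)*(v + 4)*(v - 5)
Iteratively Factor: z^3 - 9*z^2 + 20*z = (z - 4)*(z^2 - 5*z) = (z - 5)*(z - 4)*(z)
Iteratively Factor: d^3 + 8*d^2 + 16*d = (d + 4)*(d^2 + 4*d) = d*(d + 4)*(d + 4)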